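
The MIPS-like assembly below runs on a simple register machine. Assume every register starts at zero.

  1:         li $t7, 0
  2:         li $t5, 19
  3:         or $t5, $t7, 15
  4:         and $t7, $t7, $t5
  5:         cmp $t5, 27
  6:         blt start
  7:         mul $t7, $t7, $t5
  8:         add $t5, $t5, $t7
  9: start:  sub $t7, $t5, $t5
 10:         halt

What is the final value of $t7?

0

after li $t7, 0: $t7=0
after li $t5, 19: $t5=19
after or $t5, $t7, 15: $t5=0|15=15
after and $t7, $t7, $t5: $t7=0&15=0
cmp $t5, 27  (cmp 15,27)
blt start: taken
after sub $t7, $t5, $t5: $t7=15-15=0
halt.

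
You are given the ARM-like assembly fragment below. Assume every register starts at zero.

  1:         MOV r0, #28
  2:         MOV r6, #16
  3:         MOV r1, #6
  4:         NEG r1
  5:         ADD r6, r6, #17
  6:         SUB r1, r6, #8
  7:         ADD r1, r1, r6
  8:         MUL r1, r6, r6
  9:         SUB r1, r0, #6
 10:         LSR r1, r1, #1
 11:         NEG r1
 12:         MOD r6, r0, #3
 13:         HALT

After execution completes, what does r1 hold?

after MOV r0, #28: r0=28
after MOV r6, #16: r6=16
after MOV r1, #6: r1=6
after NEG r1: r1=-(6)=-6
after ADD r6, r6, #17: r6=16+17=33
after SUB r1, r6, #8: r1=33-8=25
after ADD r1, r1, r6: r1=25+33=58
after MUL r1, r6, r6: r1=33*33=1089
after SUB r1, r0, #6: r1=28-6=22
after LSR r1, r1, #1: r1=22>>1=11
after NEG r1: r1=-(11)=-11
after MOD r6, r0, #3: r6=28%3=1
halt.

-11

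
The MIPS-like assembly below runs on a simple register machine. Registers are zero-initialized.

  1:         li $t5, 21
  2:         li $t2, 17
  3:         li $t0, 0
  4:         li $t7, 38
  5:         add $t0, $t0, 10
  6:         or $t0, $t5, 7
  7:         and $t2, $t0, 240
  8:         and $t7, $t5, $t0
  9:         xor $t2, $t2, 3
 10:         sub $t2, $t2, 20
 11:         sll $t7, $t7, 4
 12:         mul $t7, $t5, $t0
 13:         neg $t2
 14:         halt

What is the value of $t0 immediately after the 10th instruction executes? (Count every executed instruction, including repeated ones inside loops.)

$t5=21
$t2=17
$t0=0
$t7=38
$t0=0+10=10
$t0=21|7=23
$t2=23&240=16
$t7=21&23=21
$t2=16^3=19
$t2=19-20=-1
After step 10: $t0 = 23.

23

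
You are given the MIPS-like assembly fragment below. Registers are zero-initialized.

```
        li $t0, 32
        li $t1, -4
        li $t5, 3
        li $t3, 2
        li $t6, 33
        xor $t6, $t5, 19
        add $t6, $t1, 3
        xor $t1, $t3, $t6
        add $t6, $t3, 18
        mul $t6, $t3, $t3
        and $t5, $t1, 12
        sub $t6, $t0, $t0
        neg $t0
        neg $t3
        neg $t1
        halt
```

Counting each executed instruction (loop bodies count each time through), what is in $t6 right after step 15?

0

li $t0, 32 → $t0=32
li $t1, -4 → $t1=-4
li $t5, 3 → $t5=3
li $t3, 2 → $t3=2
li $t6, 33 → $t6=33
xor $t6, $t5, 19 → $t6=3^19=16
add $t6, $t1, 3 → $t6=(-4)+3=-1
xor $t1, $t3, $t6 → $t1=2^(-1)=-3
add $t6, $t3, 18 → $t6=2+18=20
mul $t6, $t3, $t3 → $t6=2*2=4
and $t5, $t1, 12 → $t5=(-3)&12=12
sub $t6, $t0, $t0 → $t6=32-32=0
neg $t0 → $t0=-(32)=-32
neg $t3 → $t3=-(2)=-2
neg $t1 → $t1=-(-3)=3
After step 15: $t6 = 0.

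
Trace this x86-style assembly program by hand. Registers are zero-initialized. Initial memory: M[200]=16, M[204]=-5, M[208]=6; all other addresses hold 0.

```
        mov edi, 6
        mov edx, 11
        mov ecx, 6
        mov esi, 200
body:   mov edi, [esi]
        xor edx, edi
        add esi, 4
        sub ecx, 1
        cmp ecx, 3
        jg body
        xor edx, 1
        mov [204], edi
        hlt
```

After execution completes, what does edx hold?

after mov edi, 6: edi=6
after mov edx, 11: edx=11
after mov ecx, 6: ecx=6
after mov esi, 200: esi=200
after mov edi, [esi]: edi=M[200]=16
after xor edx, edi: edx=11^16=27
after add esi, 4: esi=200+4=204
after sub ecx, 1: ecx=6-1=5
cmp ecx, 3  (cmp 5,3)
jg body: taken
after mov edi, [esi]: edi=M[204]=-5
after xor edx, edi: edx=27^(-5)=-32
after add esi, 4: esi=204+4=208
after sub ecx, 1: ecx=5-1=4
cmp ecx, 3  (cmp 4,3)
jg body: taken
after mov edi, [esi]: edi=M[208]=6
after xor edx, edi: edx=(-32)^6=-26
after add esi, 4: esi=208+4=212
after sub ecx, 1: ecx=4-1=3
cmp ecx, 3  (cmp 3,3)
jg body: not taken
after xor edx, 1: edx=(-26)^1=-25
mov [204], edi → M[204]=6
halt.

-25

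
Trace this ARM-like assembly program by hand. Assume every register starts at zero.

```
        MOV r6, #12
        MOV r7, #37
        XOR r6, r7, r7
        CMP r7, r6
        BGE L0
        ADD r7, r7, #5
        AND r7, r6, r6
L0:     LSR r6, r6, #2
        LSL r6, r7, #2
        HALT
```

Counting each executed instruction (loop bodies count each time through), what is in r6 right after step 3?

MOV r6, #12 → r6=12
MOV r7, #37 → r7=37
XOR r6, r7, r7 → r6=37^37=0
After step 3: r6 = 0.

0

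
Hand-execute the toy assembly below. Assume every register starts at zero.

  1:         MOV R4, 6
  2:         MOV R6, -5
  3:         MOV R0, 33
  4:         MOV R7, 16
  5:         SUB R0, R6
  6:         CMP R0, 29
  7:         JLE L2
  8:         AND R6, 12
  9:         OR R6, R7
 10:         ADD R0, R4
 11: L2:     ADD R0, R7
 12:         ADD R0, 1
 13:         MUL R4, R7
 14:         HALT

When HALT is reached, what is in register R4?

96

after MOV R4, 6: R4=6
after MOV R6, -5: R6=-5
after MOV R0, 33: R0=33
after MOV R7, 16: R7=16
after SUB R0, R6: R0=33-(-5)=38
CMP R0, 29  (cmp 38,29)
JLE L2: not taken
after AND R6, 12: R6=(-5)&12=8
after OR R6, R7: R6=8|16=24
after ADD R0, R4: R0=38+6=44
after ADD R0, R7: R0=44+16=60
after ADD R0, 1: R0=60+1=61
after MUL R4, R7: R4=6*16=96
halt.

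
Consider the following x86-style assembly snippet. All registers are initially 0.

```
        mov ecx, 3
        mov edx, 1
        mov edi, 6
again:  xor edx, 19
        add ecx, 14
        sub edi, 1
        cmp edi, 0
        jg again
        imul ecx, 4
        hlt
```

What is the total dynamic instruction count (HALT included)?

35

mov ecx, 3 → ecx=3
mov edx, 1 → edx=1
mov edi, 6 → edi=6
xor edx, 19 → edx=1^19=18
add ecx, 14 → ecx=3+14=17
sub edi, 1 → edi=6-1=5
cmp edi, 0  (cmp 5,0)
jg again: taken
xor edx, 19 → edx=18^19=1
add ecx, 14 → ecx=17+14=31
sub edi, 1 → edi=5-1=4
cmp edi, 0  (cmp 4,0)
jg again: taken
xor edx, 19 → edx=1^19=18
add ecx, 14 → ecx=31+14=45
sub edi, 1 → edi=4-1=3
cmp edi, 0  (cmp 3,0)
jg again: taken
xor edx, 19 → edx=18^19=1
add ecx, 14 → ecx=45+14=59
sub edi, 1 → edi=3-1=2
cmp edi, 0  (cmp 2,0)
jg again: taken
xor edx, 19 → edx=1^19=18
add ecx, 14 → ecx=59+14=73
sub edi, 1 → edi=2-1=1
cmp edi, 0  (cmp 1,0)
jg again: taken
xor edx, 19 → edx=18^19=1
add ecx, 14 → ecx=73+14=87
sub edi, 1 → edi=1-1=0
cmp edi, 0  (cmp 0,0)
jg again: not taken
imul ecx, 4 → ecx=87*4=348
halt.
Total executed instructions: 35.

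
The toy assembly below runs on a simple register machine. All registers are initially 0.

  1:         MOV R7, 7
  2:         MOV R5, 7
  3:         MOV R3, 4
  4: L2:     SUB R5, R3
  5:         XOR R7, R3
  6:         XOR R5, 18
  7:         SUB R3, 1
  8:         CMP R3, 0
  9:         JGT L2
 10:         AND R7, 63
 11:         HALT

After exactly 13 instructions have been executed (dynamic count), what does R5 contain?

R7=7
R5=7
R3=4
R5=7-4=3
R7=7^4=3
R5=3^18=17
R3=4-1=3
CMP R3, 0  (cmp 3,0)
JGT L2: taken
R5=17-3=14
R7=3^3=0
R5=14^18=28
R3=3-1=2
After step 13: R5 = 28.

28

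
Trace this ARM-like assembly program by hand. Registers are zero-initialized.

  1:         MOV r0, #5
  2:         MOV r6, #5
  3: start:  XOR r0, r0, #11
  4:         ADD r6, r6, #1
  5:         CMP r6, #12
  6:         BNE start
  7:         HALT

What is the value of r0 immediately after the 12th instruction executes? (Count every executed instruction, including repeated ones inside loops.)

14

r0=5
r6=5
r0=5^11=14
r6=5+1=6
CMP r6, #12  (cmp 6,12)
BNE start: taken
r0=14^11=5
r6=6+1=7
CMP r6, #12  (cmp 7,12)
BNE start: taken
r0=5^11=14
r6=7+1=8
After step 12: r0 = 14.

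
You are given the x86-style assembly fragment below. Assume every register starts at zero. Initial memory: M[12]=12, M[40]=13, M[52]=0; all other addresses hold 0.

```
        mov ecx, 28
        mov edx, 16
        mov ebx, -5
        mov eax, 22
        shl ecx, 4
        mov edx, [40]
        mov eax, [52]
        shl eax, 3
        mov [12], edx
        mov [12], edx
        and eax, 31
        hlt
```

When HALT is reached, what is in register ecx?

ecx=28
edx=16
ebx=-5
eax=22
ecx=28<<4=448
edx=M[40]=13
eax=M[52]=0
eax=0<<3=0
mov [12], edx → M[12]=13
mov [12], edx → M[12]=13
eax=0&31=0
halt.

448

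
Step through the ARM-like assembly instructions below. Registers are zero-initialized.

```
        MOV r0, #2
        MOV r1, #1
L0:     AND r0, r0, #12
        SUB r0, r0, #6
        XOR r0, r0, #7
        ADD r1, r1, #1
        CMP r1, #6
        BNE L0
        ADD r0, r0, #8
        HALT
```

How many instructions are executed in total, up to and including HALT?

after MOV r0, #2: r0=2
after MOV r1, #1: r1=1
after AND r0, r0, #12: r0=2&12=0
after SUB r0, r0, #6: r0=0-6=-6
after XOR r0, r0, #7: r0=(-6)^7=-3
after ADD r1, r1, #1: r1=1+1=2
CMP r1, #6  (cmp 2,6)
BNE L0: taken
after AND r0, r0, #12: r0=(-3)&12=12
after SUB r0, r0, #6: r0=12-6=6
after XOR r0, r0, #7: r0=6^7=1
after ADD r1, r1, #1: r1=2+1=3
CMP r1, #6  (cmp 3,6)
BNE L0: taken
after AND r0, r0, #12: r0=1&12=0
after SUB r0, r0, #6: r0=0-6=-6
after XOR r0, r0, #7: r0=(-6)^7=-3
after ADD r1, r1, #1: r1=3+1=4
CMP r1, #6  (cmp 4,6)
BNE L0: taken
after AND r0, r0, #12: r0=(-3)&12=12
after SUB r0, r0, #6: r0=12-6=6
after XOR r0, r0, #7: r0=6^7=1
after ADD r1, r1, #1: r1=4+1=5
CMP r1, #6  (cmp 5,6)
BNE L0: taken
after AND r0, r0, #12: r0=1&12=0
after SUB r0, r0, #6: r0=0-6=-6
after XOR r0, r0, #7: r0=(-6)^7=-3
after ADD r1, r1, #1: r1=5+1=6
CMP r1, #6  (cmp 6,6)
BNE L0: not taken
after ADD r0, r0, #8: r0=(-3)+8=5
halt.
Total executed instructions: 34.

34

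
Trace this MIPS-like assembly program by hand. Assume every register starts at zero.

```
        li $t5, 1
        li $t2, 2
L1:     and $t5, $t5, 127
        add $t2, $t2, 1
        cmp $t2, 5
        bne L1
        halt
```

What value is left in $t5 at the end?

$t5=1
$t2=2
$t5=1&127=1
$t2=2+1=3
cmp $t2, 5  (cmp 3,5)
bne L1: taken
$t5=1&127=1
$t2=3+1=4
cmp $t2, 5  (cmp 4,5)
bne L1: taken
$t5=1&127=1
$t2=4+1=5
cmp $t2, 5  (cmp 5,5)
bne L1: not taken
halt.

1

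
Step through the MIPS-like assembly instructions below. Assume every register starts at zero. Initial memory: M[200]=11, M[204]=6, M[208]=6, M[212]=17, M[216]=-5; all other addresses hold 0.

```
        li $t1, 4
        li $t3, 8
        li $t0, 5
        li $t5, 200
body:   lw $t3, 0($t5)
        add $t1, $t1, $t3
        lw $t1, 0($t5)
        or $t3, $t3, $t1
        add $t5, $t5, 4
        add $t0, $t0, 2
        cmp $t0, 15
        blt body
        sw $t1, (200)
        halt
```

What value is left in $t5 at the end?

220

li $t1, 4 → $t1=4
li $t3, 8 → $t3=8
li $t0, 5 → $t0=5
li $t5, 200 → $t5=200
lw $t3, 0($t5) → $t3=M[200]=11
add $t1, $t1, $t3 → $t1=4+11=15
lw $t1, 0($t5) → $t1=M[200]=11
or $t3, $t3, $t1 → $t3=11|11=11
add $t5, $t5, 4 → $t5=200+4=204
add $t0, $t0, 2 → $t0=5+2=7
cmp $t0, 15  (cmp 7,15)
blt body: taken
lw $t3, 0($t5) → $t3=M[204]=6
add $t1, $t1, $t3 → $t1=11+6=17
lw $t1, 0($t5) → $t1=M[204]=6
or $t3, $t3, $t1 → $t3=6|6=6
add $t5, $t5, 4 → $t5=204+4=208
add $t0, $t0, 2 → $t0=7+2=9
cmp $t0, 15  (cmp 9,15)
blt body: taken
lw $t3, 0($t5) → $t3=M[208]=6
add $t1, $t1, $t3 → $t1=6+6=12
lw $t1, 0($t5) → $t1=M[208]=6
or $t3, $t3, $t1 → $t3=6|6=6
add $t5, $t5, 4 → $t5=208+4=212
add $t0, $t0, 2 → $t0=9+2=11
cmp $t0, 15  (cmp 11,15)
blt body: taken
lw $t3, 0($t5) → $t3=M[212]=17
add $t1, $t1, $t3 → $t1=6+17=23
lw $t1, 0($t5) → $t1=M[212]=17
or $t3, $t3, $t1 → $t3=17|17=17
add $t5, $t5, 4 → $t5=212+4=216
add $t0, $t0, 2 → $t0=11+2=13
cmp $t0, 15  (cmp 13,15)
blt body: taken
lw $t3, 0($t5) → $t3=M[216]=-5
add $t1, $t1, $t3 → $t1=17+(-5)=12
lw $t1, 0($t5) → $t1=M[216]=-5
or $t3, $t3, $t1 → $t3=(-5)|(-5)=-5
add $t5, $t5, 4 → $t5=216+4=220
add $t0, $t0, 2 → $t0=13+2=15
cmp $t0, 15  (cmp 15,15)
blt body: not taken
sw $t1, (200) → M[200]=-5
halt.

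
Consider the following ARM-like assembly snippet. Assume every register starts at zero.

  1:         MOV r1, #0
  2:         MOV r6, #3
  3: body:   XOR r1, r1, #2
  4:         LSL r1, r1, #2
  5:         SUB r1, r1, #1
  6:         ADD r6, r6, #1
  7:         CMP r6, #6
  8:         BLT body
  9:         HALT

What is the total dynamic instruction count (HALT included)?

21

MOV r1, #0 → r1=0
MOV r6, #3 → r6=3
XOR r1, r1, #2 → r1=0^2=2
LSL r1, r1, #2 → r1=2<<2=8
SUB r1, r1, #1 → r1=8-1=7
ADD r6, r6, #1 → r6=3+1=4
CMP r6, #6  (cmp 4,6)
BLT body: taken
XOR r1, r1, #2 → r1=7^2=5
LSL r1, r1, #2 → r1=5<<2=20
SUB r1, r1, #1 → r1=20-1=19
ADD r6, r6, #1 → r6=4+1=5
CMP r6, #6  (cmp 5,6)
BLT body: taken
XOR r1, r1, #2 → r1=19^2=17
LSL r1, r1, #2 → r1=17<<2=68
SUB r1, r1, #1 → r1=68-1=67
ADD r6, r6, #1 → r6=5+1=6
CMP r6, #6  (cmp 6,6)
BLT body: not taken
halt.
Total executed instructions: 21.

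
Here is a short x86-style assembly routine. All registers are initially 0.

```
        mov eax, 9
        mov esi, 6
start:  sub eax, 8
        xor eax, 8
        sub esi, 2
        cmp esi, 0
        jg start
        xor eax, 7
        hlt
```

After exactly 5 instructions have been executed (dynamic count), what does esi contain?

4

mov eax, 9 → eax=9
mov esi, 6 → esi=6
sub eax, 8 → eax=9-8=1
xor eax, 8 → eax=1^8=9
sub esi, 2 → esi=6-2=4
After step 5: esi = 4.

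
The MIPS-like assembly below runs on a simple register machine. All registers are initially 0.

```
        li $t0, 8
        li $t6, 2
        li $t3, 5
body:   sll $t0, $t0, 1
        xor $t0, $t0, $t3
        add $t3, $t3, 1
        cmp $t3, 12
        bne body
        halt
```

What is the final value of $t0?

after li $t0, 8: $t0=8
after li $t6, 2: $t6=2
after li $t3, 5: $t3=5
after sll $t0, $t0, 1: $t0=8<<1=16
after xor $t0, $t0, $t3: $t0=16^5=21
after add $t3, $t3, 1: $t3=5+1=6
cmp $t3, 12  (cmp 6,12)
bne body: taken
after sll $t0, $t0, 1: $t0=21<<1=42
after xor $t0, $t0, $t3: $t0=42^6=44
after add $t3, $t3, 1: $t3=6+1=7
cmp $t3, 12  (cmp 7,12)
bne body: taken
after sll $t0, $t0, 1: $t0=44<<1=88
after xor $t0, $t0, $t3: $t0=88^7=95
after add $t3, $t3, 1: $t3=7+1=8
cmp $t3, 12  (cmp 8,12)
bne body: taken
after sll $t0, $t0, 1: $t0=95<<1=190
after xor $t0, $t0, $t3: $t0=190^8=182
after add $t3, $t3, 1: $t3=8+1=9
cmp $t3, 12  (cmp 9,12)
bne body: taken
after sll $t0, $t0, 1: $t0=182<<1=364
after xor $t0, $t0, $t3: $t0=364^9=357
after add $t3, $t3, 1: $t3=9+1=10
cmp $t3, 12  (cmp 10,12)
bne body: taken
after sll $t0, $t0, 1: $t0=357<<1=714
after xor $t0, $t0, $t3: $t0=714^10=704
after add $t3, $t3, 1: $t3=10+1=11
cmp $t3, 12  (cmp 11,12)
bne body: taken
after sll $t0, $t0, 1: $t0=704<<1=1408
after xor $t0, $t0, $t3: $t0=1408^11=1419
after add $t3, $t3, 1: $t3=11+1=12
cmp $t3, 12  (cmp 12,12)
bne body: not taken
halt.

1419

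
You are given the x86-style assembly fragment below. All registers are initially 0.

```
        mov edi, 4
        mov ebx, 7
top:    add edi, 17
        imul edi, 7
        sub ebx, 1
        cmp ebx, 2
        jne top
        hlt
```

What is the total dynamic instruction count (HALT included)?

28

mov edi, 4 → edi=4
mov ebx, 7 → ebx=7
add edi, 17 → edi=4+17=21
imul edi, 7 → edi=21*7=147
sub ebx, 1 → ebx=7-1=6
cmp ebx, 2  (cmp 6,2)
jne top: taken
add edi, 17 → edi=147+17=164
imul edi, 7 → edi=164*7=1148
sub ebx, 1 → ebx=6-1=5
cmp ebx, 2  (cmp 5,2)
jne top: taken
add edi, 17 → edi=1148+17=1165
imul edi, 7 → edi=1165*7=8155
sub ebx, 1 → ebx=5-1=4
cmp ebx, 2  (cmp 4,2)
jne top: taken
add edi, 17 → edi=8155+17=8172
imul edi, 7 → edi=8172*7=57204
sub ebx, 1 → ebx=4-1=3
cmp ebx, 2  (cmp 3,2)
jne top: taken
add edi, 17 → edi=57204+17=57221
imul edi, 7 → edi=57221*7=400547
sub ebx, 1 → ebx=3-1=2
cmp ebx, 2  (cmp 2,2)
jne top: not taken
halt.
Total executed instructions: 28.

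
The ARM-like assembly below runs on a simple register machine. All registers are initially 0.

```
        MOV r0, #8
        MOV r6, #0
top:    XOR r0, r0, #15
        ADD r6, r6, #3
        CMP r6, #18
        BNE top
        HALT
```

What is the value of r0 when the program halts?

8

MOV r0, #8 → r0=8
MOV r6, #0 → r6=0
XOR r0, r0, #15 → r0=8^15=7
ADD r6, r6, #3 → r6=0+3=3
CMP r6, #18  (cmp 3,18)
BNE top: taken
XOR r0, r0, #15 → r0=7^15=8
ADD r6, r6, #3 → r6=3+3=6
CMP r6, #18  (cmp 6,18)
BNE top: taken
XOR r0, r0, #15 → r0=8^15=7
ADD r6, r6, #3 → r6=6+3=9
CMP r6, #18  (cmp 9,18)
BNE top: taken
XOR r0, r0, #15 → r0=7^15=8
ADD r6, r6, #3 → r6=9+3=12
CMP r6, #18  (cmp 12,18)
BNE top: taken
XOR r0, r0, #15 → r0=8^15=7
ADD r6, r6, #3 → r6=12+3=15
CMP r6, #18  (cmp 15,18)
BNE top: taken
XOR r0, r0, #15 → r0=7^15=8
ADD r6, r6, #3 → r6=15+3=18
CMP r6, #18  (cmp 18,18)
BNE top: not taken
halt.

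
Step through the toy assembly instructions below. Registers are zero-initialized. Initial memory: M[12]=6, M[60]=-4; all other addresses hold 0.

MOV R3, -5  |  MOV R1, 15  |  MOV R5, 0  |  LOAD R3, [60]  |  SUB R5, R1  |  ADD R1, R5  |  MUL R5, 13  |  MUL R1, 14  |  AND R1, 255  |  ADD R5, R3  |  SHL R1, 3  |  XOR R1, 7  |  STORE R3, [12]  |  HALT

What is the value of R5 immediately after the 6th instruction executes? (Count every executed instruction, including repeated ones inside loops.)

MOV R3, -5 → R3=-5
MOV R1, 15 → R1=15
MOV R5, 0 → R5=0
LOAD R3, [60] → R3=M[60]=-4
SUB R5, R1 → R5=0-15=-15
ADD R1, R5 → R1=15+(-15)=0
After step 6: R5 = -15.

-15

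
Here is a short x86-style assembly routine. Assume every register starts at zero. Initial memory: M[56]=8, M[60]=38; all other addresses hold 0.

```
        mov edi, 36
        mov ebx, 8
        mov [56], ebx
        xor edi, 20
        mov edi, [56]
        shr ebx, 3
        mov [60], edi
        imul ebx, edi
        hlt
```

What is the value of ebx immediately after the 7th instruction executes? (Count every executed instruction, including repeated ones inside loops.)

1

mov edi, 36 → edi=36
mov ebx, 8 → ebx=8
mov [56], ebx → M[56]=8
xor edi, 20 → edi=36^20=48
mov edi, [56] → edi=M[56]=8
shr ebx, 3 → ebx=8>>3=1
mov [60], edi → M[60]=8
After step 7: ebx = 1.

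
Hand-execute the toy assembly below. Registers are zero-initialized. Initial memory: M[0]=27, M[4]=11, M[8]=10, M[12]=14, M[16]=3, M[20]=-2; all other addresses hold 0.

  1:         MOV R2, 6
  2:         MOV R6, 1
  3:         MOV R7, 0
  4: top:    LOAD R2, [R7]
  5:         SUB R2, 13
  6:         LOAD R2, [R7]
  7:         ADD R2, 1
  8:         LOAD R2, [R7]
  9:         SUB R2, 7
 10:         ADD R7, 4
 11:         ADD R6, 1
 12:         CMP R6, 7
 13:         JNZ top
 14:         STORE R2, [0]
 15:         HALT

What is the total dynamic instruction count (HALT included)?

65

after MOV R2, 6: R2=6
after MOV R6, 1: R6=1
after MOV R7, 0: R7=0
after LOAD R2, [R7]: R2=M[0]=27
after SUB R2, 13: R2=27-13=14
after LOAD R2, [R7]: R2=M[0]=27
after ADD R2, 1: R2=27+1=28
after LOAD R2, [R7]: R2=M[0]=27
after SUB R2, 7: R2=27-7=20
after ADD R7, 4: R7=0+4=4
after ADD R6, 1: R6=1+1=2
CMP R6, 7  (cmp 2,7)
JNZ top: taken
after LOAD R2, [R7]: R2=M[4]=11
after SUB R2, 13: R2=11-13=-2
after LOAD R2, [R7]: R2=M[4]=11
after ADD R2, 1: R2=11+1=12
after LOAD R2, [R7]: R2=M[4]=11
after SUB R2, 7: R2=11-7=4
after ADD R7, 4: R7=4+4=8
after ADD R6, 1: R6=2+1=3
CMP R6, 7  (cmp 3,7)
JNZ top: taken
after LOAD R2, [R7]: R2=M[8]=10
after SUB R2, 13: R2=10-13=-3
after LOAD R2, [R7]: R2=M[8]=10
after ADD R2, 1: R2=10+1=11
after LOAD R2, [R7]: R2=M[8]=10
after SUB R2, 7: R2=10-7=3
after ADD R7, 4: R7=8+4=12
after ADD R6, 1: R6=3+1=4
CMP R6, 7  (cmp 4,7)
JNZ top: taken
after LOAD R2, [R7]: R2=M[12]=14
after SUB R2, 13: R2=14-13=1
after LOAD R2, [R7]: R2=M[12]=14
after ADD R2, 1: R2=14+1=15
after LOAD R2, [R7]: R2=M[12]=14
after SUB R2, 7: R2=14-7=7
after ADD R7, 4: R7=12+4=16
after ADD R6, 1: R6=4+1=5
CMP R6, 7  (cmp 5,7)
JNZ top: taken
after LOAD R2, [R7]: R2=M[16]=3
after SUB R2, 13: R2=3-13=-10
after LOAD R2, [R7]: R2=M[16]=3
after ADD R2, 1: R2=3+1=4
after LOAD R2, [R7]: R2=M[16]=3
after SUB R2, 7: R2=3-7=-4
after ADD R7, 4: R7=16+4=20
after ADD R6, 1: R6=5+1=6
CMP R6, 7  (cmp 6,7)
JNZ top: taken
after LOAD R2, [R7]: R2=M[20]=-2
after SUB R2, 13: R2=(-2)-13=-15
after LOAD R2, [R7]: R2=M[20]=-2
after ADD R2, 1: R2=(-2)+1=-1
after LOAD R2, [R7]: R2=M[20]=-2
after SUB R2, 7: R2=(-2)-7=-9
after ADD R7, 4: R7=20+4=24
after ADD R6, 1: R6=6+1=7
CMP R6, 7  (cmp 7,7)
JNZ top: not taken
STORE R2, [0] → M[0]=-9
halt.
Total executed instructions: 65.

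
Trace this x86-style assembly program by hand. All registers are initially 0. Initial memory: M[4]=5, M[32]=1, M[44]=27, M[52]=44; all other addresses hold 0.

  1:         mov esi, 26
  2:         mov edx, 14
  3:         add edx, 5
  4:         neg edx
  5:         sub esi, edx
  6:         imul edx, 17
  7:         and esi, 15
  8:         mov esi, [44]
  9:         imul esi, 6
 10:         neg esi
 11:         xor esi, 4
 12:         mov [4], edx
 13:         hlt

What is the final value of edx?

after mov esi, 26: esi=26
after mov edx, 14: edx=14
after add edx, 5: edx=14+5=19
after neg edx: edx=-(19)=-19
after sub esi, edx: esi=26-(-19)=45
after imul edx, 17: edx=(-19)*17=-323
after and esi, 15: esi=45&15=13
after mov esi, [44]: esi=M[44]=27
after imul esi, 6: esi=27*6=162
after neg esi: esi=-(162)=-162
after xor esi, 4: esi=(-162)^4=-166
mov [4], edx → M[4]=-323
halt.

-323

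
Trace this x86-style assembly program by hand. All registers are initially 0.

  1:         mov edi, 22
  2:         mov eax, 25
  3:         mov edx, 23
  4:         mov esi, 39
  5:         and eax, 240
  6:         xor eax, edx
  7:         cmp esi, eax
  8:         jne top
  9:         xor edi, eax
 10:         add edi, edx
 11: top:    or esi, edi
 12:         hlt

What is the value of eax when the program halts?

edi=22
eax=25
edx=23
esi=39
eax=25&240=16
eax=16^23=7
cmp esi, eax  (cmp 39,7)
jne top: taken
esi=39|22=55
halt.

7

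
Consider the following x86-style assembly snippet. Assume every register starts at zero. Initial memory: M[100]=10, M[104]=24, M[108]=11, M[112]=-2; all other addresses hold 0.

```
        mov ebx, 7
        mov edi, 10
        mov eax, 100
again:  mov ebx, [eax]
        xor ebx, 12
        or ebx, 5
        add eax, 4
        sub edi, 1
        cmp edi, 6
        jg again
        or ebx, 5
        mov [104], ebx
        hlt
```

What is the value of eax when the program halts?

116

ebx=7
edi=10
eax=100
ebx=M[100]=10
ebx=10^12=6
ebx=6|5=7
eax=100+4=104
edi=10-1=9
cmp edi, 6  (cmp 9,6)
jg again: taken
ebx=M[104]=24
ebx=24^12=20
ebx=20|5=21
eax=104+4=108
edi=9-1=8
cmp edi, 6  (cmp 8,6)
jg again: taken
ebx=M[108]=11
ebx=11^12=7
ebx=7|5=7
eax=108+4=112
edi=8-1=7
cmp edi, 6  (cmp 7,6)
jg again: taken
ebx=M[112]=-2
ebx=(-2)^12=-14
ebx=(-14)|5=-9
eax=112+4=116
edi=7-1=6
cmp edi, 6  (cmp 6,6)
jg again: not taken
ebx=(-9)|5=-9
mov [104], ebx → M[104]=-9
halt.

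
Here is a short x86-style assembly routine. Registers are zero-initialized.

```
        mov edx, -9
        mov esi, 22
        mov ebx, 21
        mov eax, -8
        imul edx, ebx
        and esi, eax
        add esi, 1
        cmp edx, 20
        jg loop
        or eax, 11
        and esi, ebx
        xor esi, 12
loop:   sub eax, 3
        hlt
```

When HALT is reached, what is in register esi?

29

after mov edx, -9: edx=-9
after mov esi, 22: esi=22
after mov ebx, 21: ebx=21
after mov eax, -8: eax=-8
after imul edx, ebx: edx=(-9)*21=-189
after and esi, eax: esi=22&(-8)=16
after add esi, 1: esi=16+1=17
cmp edx, 20  (cmp -189,20)
jg loop: not taken
after or eax, 11: eax=(-8)|11=-5
after and esi, ebx: esi=17&21=17
after xor esi, 12: esi=17^12=29
after sub eax, 3: eax=(-5)-3=-8
halt.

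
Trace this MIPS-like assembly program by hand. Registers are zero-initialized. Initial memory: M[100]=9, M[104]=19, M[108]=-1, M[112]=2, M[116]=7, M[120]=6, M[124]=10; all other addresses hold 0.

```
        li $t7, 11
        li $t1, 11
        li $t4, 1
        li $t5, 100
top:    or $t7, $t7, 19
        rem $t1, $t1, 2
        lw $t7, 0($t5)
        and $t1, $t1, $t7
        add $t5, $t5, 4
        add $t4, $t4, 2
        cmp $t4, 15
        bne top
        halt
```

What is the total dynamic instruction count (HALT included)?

61

li $t7, 11 → $t7=11
li $t1, 11 → $t1=11
li $t4, 1 → $t4=1
li $t5, 100 → $t5=100
or $t7, $t7, 19 → $t7=11|19=27
rem $t1, $t1, 2 → $t1=11%2=1
lw $t7, 0($t5) → $t7=M[100]=9
and $t1, $t1, $t7 → $t1=1&9=1
add $t5, $t5, 4 → $t5=100+4=104
add $t4, $t4, 2 → $t4=1+2=3
cmp $t4, 15  (cmp 3,15)
bne top: taken
or $t7, $t7, 19 → $t7=9|19=27
rem $t1, $t1, 2 → $t1=1%2=1
lw $t7, 0($t5) → $t7=M[104]=19
and $t1, $t1, $t7 → $t1=1&19=1
add $t5, $t5, 4 → $t5=104+4=108
add $t4, $t4, 2 → $t4=3+2=5
cmp $t4, 15  (cmp 5,15)
bne top: taken
or $t7, $t7, 19 → $t7=19|19=19
rem $t1, $t1, 2 → $t1=1%2=1
lw $t7, 0($t5) → $t7=M[108]=-1
and $t1, $t1, $t7 → $t1=1&(-1)=1
add $t5, $t5, 4 → $t5=108+4=112
add $t4, $t4, 2 → $t4=5+2=7
cmp $t4, 15  (cmp 7,15)
bne top: taken
or $t7, $t7, 19 → $t7=(-1)|19=-1
rem $t1, $t1, 2 → $t1=1%2=1
lw $t7, 0($t5) → $t7=M[112]=2
and $t1, $t1, $t7 → $t1=1&2=0
add $t5, $t5, 4 → $t5=112+4=116
add $t4, $t4, 2 → $t4=7+2=9
cmp $t4, 15  (cmp 9,15)
bne top: taken
or $t7, $t7, 19 → $t7=2|19=19
rem $t1, $t1, 2 → $t1=0%2=0
lw $t7, 0($t5) → $t7=M[116]=7
and $t1, $t1, $t7 → $t1=0&7=0
add $t5, $t5, 4 → $t5=116+4=120
add $t4, $t4, 2 → $t4=9+2=11
cmp $t4, 15  (cmp 11,15)
bne top: taken
or $t7, $t7, 19 → $t7=7|19=23
rem $t1, $t1, 2 → $t1=0%2=0
lw $t7, 0($t5) → $t7=M[120]=6
and $t1, $t1, $t7 → $t1=0&6=0
add $t5, $t5, 4 → $t5=120+4=124
add $t4, $t4, 2 → $t4=11+2=13
cmp $t4, 15  (cmp 13,15)
bne top: taken
or $t7, $t7, 19 → $t7=6|19=23
rem $t1, $t1, 2 → $t1=0%2=0
lw $t7, 0($t5) → $t7=M[124]=10
and $t1, $t1, $t7 → $t1=0&10=0
add $t5, $t5, 4 → $t5=124+4=128
add $t4, $t4, 2 → $t4=13+2=15
cmp $t4, 15  (cmp 15,15)
bne top: not taken
halt.
Total executed instructions: 61.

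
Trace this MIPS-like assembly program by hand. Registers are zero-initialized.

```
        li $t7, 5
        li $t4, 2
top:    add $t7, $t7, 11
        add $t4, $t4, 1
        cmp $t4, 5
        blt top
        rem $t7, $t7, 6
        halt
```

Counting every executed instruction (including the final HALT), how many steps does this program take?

16

li $t7, 5 → $t7=5
li $t4, 2 → $t4=2
add $t7, $t7, 11 → $t7=5+11=16
add $t4, $t4, 1 → $t4=2+1=3
cmp $t4, 5  (cmp 3,5)
blt top: taken
add $t7, $t7, 11 → $t7=16+11=27
add $t4, $t4, 1 → $t4=3+1=4
cmp $t4, 5  (cmp 4,5)
blt top: taken
add $t7, $t7, 11 → $t7=27+11=38
add $t4, $t4, 1 → $t4=4+1=5
cmp $t4, 5  (cmp 5,5)
blt top: not taken
rem $t7, $t7, 6 → $t7=38%6=2
halt.
Total executed instructions: 16.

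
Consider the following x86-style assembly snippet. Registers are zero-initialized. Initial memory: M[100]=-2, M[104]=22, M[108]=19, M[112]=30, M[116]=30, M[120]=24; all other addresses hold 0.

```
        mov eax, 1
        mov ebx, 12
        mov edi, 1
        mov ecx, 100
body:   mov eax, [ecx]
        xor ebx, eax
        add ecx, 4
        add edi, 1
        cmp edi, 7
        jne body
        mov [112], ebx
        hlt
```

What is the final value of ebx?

after mov eax, 1: eax=1
after mov ebx, 12: ebx=12
after mov edi, 1: edi=1
after mov ecx, 100: ecx=100
after mov eax, [ecx]: eax=M[100]=-2
after xor ebx, eax: ebx=12^(-2)=-14
after add ecx, 4: ecx=100+4=104
after add edi, 1: edi=1+1=2
cmp edi, 7  (cmp 2,7)
jne body: taken
after mov eax, [ecx]: eax=M[104]=22
after xor ebx, eax: ebx=(-14)^22=-28
after add ecx, 4: ecx=104+4=108
after add edi, 1: edi=2+1=3
cmp edi, 7  (cmp 3,7)
jne body: taken
after mov eax, [ecx]: eax=M[108]=19
after xor ebx, eax: ebx=(-28)^19=-9
after add ecx, 4: ecx=108+4=112
after add edi, 1: edi=3+1=4
cmp edi, 7  (cmp 4,7)
jne body: taken
after mov eax, [ecx]: eax=M[112]=30
after xor ebx, eax: ebx=(-9)^30=-23
after add ecx, 4: ecx=112+4=116
after add edi, 1: edi=4+1=5
cmp edi, 7  (cmp 5,7)
jne body: taken
after mov eax, [ecx]: eax=M[116]=30
after xor ebx, eax: ebx=(-23)^30=-9
after add ecx, 4: ecx=116+4=120
after add edi, 1: edi=5+1=6
cmp edi, 7  (cmp 6,7)
jne body: taken
after mov eax, [ecx]: eax=M[120]=24
after xor ebx, eax: ebx=(-9)^24=-17
after add ecx, 4: ecx=120+4=124
after add edi, 1: edi=6+1=7
cmp edi, 7  (cmp 7,7)
jne body: not taken
mov [112], ebx → M[112]=-17
halt.

-17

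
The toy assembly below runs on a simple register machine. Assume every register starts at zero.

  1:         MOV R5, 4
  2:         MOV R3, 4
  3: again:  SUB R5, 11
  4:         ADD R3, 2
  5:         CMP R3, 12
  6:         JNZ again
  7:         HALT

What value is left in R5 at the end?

-40

MOV R5, 4 → R5=4
MOV R3, 4 → R3=4
SUB R5, 11 → R5=4-11=-7
ADD R3, 2 → R3=4+2=6
CMP R3, 12  (cmp 6,12)
JNZ again: taken
SUB R5, 11 → R5=(-7)-11=-18
ADD R3, 2 → R3=6+2=8
CMP R3, 12  (cmp 8,12)
JNZ again: taken
SUB R5, 11 → R5=(-18)-11=-29
ADD R3, 2 → R3=8+2=10
CMP R3, 12  (cmp 10,12)
JNZ again: taken
SUB R5, 11 → R5=(-29)-11=-40
ADD R3, 2 → R3=10+2=12
CMP R3, 12  (cmp 12,12)
JNZ again: not taken
halt.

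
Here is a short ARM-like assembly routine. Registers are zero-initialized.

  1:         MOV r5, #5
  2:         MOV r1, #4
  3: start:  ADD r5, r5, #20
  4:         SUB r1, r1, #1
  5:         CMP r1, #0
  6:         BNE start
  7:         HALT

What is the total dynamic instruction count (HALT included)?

19

r5=5
r1=4
r5=5+20=25
r1=4-1=3
CMP r1, #0  (cmp 3,0)
BNE start: taken
r5=25+20=45
r1=3-1=2
CMP r1, #0  (cmp 2,0)
BNE start: taken
r5=45+20=65
r1=2-1=1
CMP r1, #0  (cmp 1,0)
BNE start: taken
r5=65+20=85
r1=1-1=0
CMP r1, #0  (cmp 0,0)
BNE start: not taken
halt.
Total executed instructions: 19.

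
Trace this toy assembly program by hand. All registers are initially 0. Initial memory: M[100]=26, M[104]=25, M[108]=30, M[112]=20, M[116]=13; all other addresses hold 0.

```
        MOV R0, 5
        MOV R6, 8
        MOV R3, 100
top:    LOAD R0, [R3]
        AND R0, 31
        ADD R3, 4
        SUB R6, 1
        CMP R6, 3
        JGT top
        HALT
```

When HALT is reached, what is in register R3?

after MOV R0, 5: R0=5
after MOV R6, 8: R6=8
after MOV R3, 100: R3=100
after LOAD R0, [R3]: R0=M[100]=26
after AND R0, 31: R0=26&31=26
after ADD R3, 4: R3=100+4=104
after SUB R6, 1: R6=8-1=7
CMP R6, 3  (cmp 7,3)
JGT top: taken
after LOAD R0, [R3]: R0=M[104]=25
after AND R0, 31: R0=25&31=25
after ADD R3, 4: R3=104+4=108
after SUB R6, 1: R6=7-1=6
CMP R6, 3  (cmp 6,3)
JGT top: taken
after LOAD R0, [R3]: R0=M[108]=30
after AND R0, 31: R0=30&31=30
after ADD R3, 4: R3=108+4=112
after SUB R6, 1: R6=6-1=5
CMP R6, 3  (cmp 5,3)
JGT top: taken
after LOAD R0, [R3]: R0=M[112]=20
after AND R0, 31: R0=20&31=20
after ADD R3, 4: R3=112+4=116
after SUB R6, 1: R6=5-1=4
CMP R6, 3  (cmp 4,3)
JGT top: taken
after LOAD R0, [R3]: R0=M[116]=13
after AND R0, 31: R0=13&31=13
after ADD R3, 4: R3=116+4=120
after SUB R6, 1: R6=4-1=3
CMP R6, 3  (cmp 3,3)
JGT top: not taken
halt.

120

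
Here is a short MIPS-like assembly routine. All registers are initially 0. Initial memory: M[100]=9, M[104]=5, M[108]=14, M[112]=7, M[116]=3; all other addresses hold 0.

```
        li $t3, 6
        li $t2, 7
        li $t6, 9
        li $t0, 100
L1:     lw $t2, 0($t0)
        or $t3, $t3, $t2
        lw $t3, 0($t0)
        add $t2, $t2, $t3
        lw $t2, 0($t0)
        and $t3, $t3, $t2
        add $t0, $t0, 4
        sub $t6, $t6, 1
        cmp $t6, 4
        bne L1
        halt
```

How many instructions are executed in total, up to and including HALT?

55

$t3=6
$t2=7
$t6=9
$t0=100
$t2=M[100]=9
$t3=6|9=15
$t3=M[100]=9
$t2=9+9=18
$t2=M[100]=9
$t3=9&9=9
$t0=100+4=104
$t6=9-1=8
cmp $t6, 4  (cmp 8,4)
bne L1: taken
$t2=M[104]=5
$t3=9|5=13
$t3=M[104]=5
$t2=5+5=10
$t2=M[104]=5
$t3=5&5=5
$t0=104+4=108
$t6=8-1=7
cmp $t6, 4  (cmp 7,4)
bne L1: taken
$t2=M[108]=14
$t3=5|14=15
$t3=M[108]=14
$t2=14+14=28
$t2=M[108]=14
$t3=14&14=14
$t0=108+4=112
$t6=7-1=6
cmp $t6, 4  (cmp 6,4)
bne L1: taken
$t2=M[112]=7
$t3=14|7=15
$t3=M[112]=7
$t2=7+7=14
$t2=M[112]=7
$t3=7&7=7
$t0=112+4=116
$t6=6-1=5
cmp $t6, 4  (cmp 5,4)
bne L1: taken
$t2=M[116]=3
$t3=7|3=7
$t3=M[116]=3
$t2=3+3=6
$t2=M[116]=3
$t3=3&3=3
$t0=116+4=120
$t6=5-1=4
cmp $t6, 4  (cmp 4,4)
bne L1: not taken
halt.
Total executed instructions: 55.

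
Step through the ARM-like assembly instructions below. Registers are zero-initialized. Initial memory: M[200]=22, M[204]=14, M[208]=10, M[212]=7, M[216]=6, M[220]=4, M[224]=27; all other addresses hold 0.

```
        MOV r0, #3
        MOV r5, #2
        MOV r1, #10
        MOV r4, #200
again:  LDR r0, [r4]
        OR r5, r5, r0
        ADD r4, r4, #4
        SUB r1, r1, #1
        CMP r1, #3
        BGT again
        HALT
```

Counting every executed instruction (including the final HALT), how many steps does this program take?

47

after MOV r0, #3: r0=3
after MOV r5, #2: r5=2
after MOV r1, #10: r1=10
after MOV r4, #200: r4=200
after LDR r0, [r4]: r0=M[200]=22
after OR r5, r5, r0: r5=2|22=22
after ADD r4, r4, #4: r4=200+4=204
after SUB r1, r1, #1: r1=10-1=9
CMP r1, #3  (cmp 9,3)
BGT again: taken
after LDR r0, [r4]: r0=M[204]=14
after OR r5, r5, r0: r5=22|14=30
after ADD r4, r4, #4: r4=204+4=208
after SUB r1, r1, #1: r1=9-1=8
CMP r1, #3  (cmp 8,3)
BGT again: taken
after LDR r0, [r4]: r0=M[208]=10
after OR r5, r5, r0: r5=30|10=30
after ADD r4, r4, #4: r4=208+4=212
after SUB r1, r1, #1: r1=8-1=7
CMP r1, #3  (cmp 7,3)
BGT again: taken
after LDR r0, [r4]: r0=M[212]=7
after OR r5, r5, r0: r5=30|7=31
after ADD r4, r4, #4: r4=212+4=216
after SUB r1, r1, #1: r1=7-1=6
CMP r1, #3  (cmp 6,3)
BGT again: taken
after LDR r0, [r4]: r0=M[216]=6
after OR r5, r5, r0: r5=31|6=31
after ADD r4, r4, #4: r4=216+4=220
after SUB r1, r1, #1: r1=6-1=5
CMP r1, #3  (cmp 5,3)
BGT again: taken
after LDR r0, [r4]: r0=M[220]=4
after OR r5, r5, r0: r5=31|4=31
after ADD r4, r4, #4: r4=220+4=224
after SUB r1, r1, #1: r1=5-1=4
CMP r1, #3  (cmp 4,3)
BGT again: taken
after LDR r0, [r4]: r0=M[224]=27
after OR r5, r5, r0: r5=31|27=31
after ADD r4, r4, #4: r4=224+4=228
after SUB r1, r1, #1: r1=4-1=3
CMP r1, #3  (cmp 3,3)
BGT again: not taken
halt.
Total executed instructions: 47.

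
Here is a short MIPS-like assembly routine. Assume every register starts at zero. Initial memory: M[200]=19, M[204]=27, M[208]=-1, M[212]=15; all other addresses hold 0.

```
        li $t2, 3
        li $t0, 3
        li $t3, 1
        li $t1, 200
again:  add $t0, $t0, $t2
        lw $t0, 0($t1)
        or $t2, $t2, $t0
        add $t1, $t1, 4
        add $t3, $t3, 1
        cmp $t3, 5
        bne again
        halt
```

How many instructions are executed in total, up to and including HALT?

33

li $t2, 3 → $t2=3
li $t0, 3 → $t0=3
li $t3, 1 → $t3=1
li $t1, 200 → $t1=200
add $t0, $t0, $t2 → $t0=3+3=6
lw $t0, 0($t1) → $t0=M[200]=19
or $t2, $t2, $t0 → $t2=3|19=19
add $t1, $t1, 4 → $t1=200+4=204
add $t3, $t3, 1 → $t3=1+1=2
cmp $t3, 5  (cmp 2,5)
bne again: taken
add $t0, $t0, $t2 → $t0=19+19=38
lw $t0, 0($t1) → $t0=M[204]=27
or $t2, $t2, $t0 → $t2=19|27=27
add $t1, $t1, 4 → $t1=204+4=208
add $t3, $t3, 1 → $t3=2+1=3
cmp $t3, 5  (cmp 3,5)
bne again: taken
add $t0, $t0, $t2 → $t0=27+27=54
lw $t0, 0($t1) → $t0=M[208]=-1
or $t2, $t2, $t0 → $t2=27|(-1)=-1
add $t1, $t1, 4 → $t1=208+4=212
add $t3, $t3, 1 → $t3=3+1=4
cmp $t3, 5  (cmp 4,5)
bne again: taken
add $t0, $t0, $t2 → $t0=(-1)+(-1)=-2
lw $t0, 0($t1) → $t0=M[212]=15
or $t2, $t2, $t0 → $t2=(-1)|15=-1
add $t1, $t1, 4 → $t1=212+4=216
add $t3, $t3, 1 → $t3=4+1=5
cmp $t3, 5  (cmp 5,5)
bne again: not taken
halt.
Total executed instructions: 33.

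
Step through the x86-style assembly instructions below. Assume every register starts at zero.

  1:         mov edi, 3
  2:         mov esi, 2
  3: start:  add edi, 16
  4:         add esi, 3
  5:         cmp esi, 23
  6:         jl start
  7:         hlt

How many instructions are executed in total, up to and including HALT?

edi=3
esi=2
edi=3+16=19
esi=2+3=5
cmp esi, 23  (cmp 5,23)
jl start: taken
edi=19+16=35
esi=5+3=8
cmp esi, 23  (cmp 8,23)
jl start: taken
edi=35+16=51
esi=8+3=11
cmp esi, 23  (cmp 11,23)
jl start: taken
edi=51+16=67
esi=11+3=14
cmp esi, 23  (cmp 14,23)
jl start: taken
edi=67+16=83
esi=14+3=17
cmp esi, 23  (cmp 17,23)
jl start: taken
edi=83+16=99
esi=17+3=20
cmp esi, 23  (cmp 20,23)
jl start: taken
edi=99+16=115
esi=20+3=23
cmp esi, 23  (cmp 23,23)
jl start: not taken
halt.
Total executed instructions: 31.

31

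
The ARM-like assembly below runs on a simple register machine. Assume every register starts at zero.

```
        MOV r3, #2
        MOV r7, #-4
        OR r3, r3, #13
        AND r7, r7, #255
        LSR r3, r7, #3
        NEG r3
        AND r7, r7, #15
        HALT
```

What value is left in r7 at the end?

12

after MOV r3, #2: r3=2
after MOV r7, #-4: r7=-4
after OR r3, r3, #13: r3=2|13=15
after AND r7, r7, #255: r7=(-4)&255=252
after LSR r3, r7, #3: r3=252>>3=31
after NEG r3: r3=-(31)=-31
after AND r7, r7, #15: r7=252&15=12
halt.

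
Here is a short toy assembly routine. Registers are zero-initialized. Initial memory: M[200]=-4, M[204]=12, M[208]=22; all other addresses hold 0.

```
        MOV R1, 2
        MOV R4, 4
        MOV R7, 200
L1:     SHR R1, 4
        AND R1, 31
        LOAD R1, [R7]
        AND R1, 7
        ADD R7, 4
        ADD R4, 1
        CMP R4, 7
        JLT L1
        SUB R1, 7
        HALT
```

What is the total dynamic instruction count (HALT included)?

after MOV R1, 2: R1=2
after MOV R4, 4: R4=4
after MOV R7, 200: R7=200
after SHR R1, 4: R1=2>>4=0
after AND R1, 31: R1=0&31=0
after LOAD R1, [R7]: R1=M[200]=-4
after AND R1, 7: R1=(-4)&7=4
after ADD R7, 4: R7=200+4=204
after ADD R4, 1: R4=4+1=5
CMP R4, 7  (cmp 5,7)
JLT L1: taken
after SHR R1, 4: R1=4>>4=0
after AND R1, 31: R1=0&31=0
after LOAD R1, [R7]: R1=M[204]=12
after AND R1, 7: R1=12&7=4
after ADD R7, 4: R7=204+4=208
after ADD R4, 1: R4=5+1=6
CMP R4, 7  (cmp 6,7)
JLT L1: taken
after SHR R1, 4: R1=4>>4=0
after AND R1, 31: R1=0&31=0
after LOAD R1, [R7]: R1=M[208]=22
after AND R1, 7: R1=22&7=6
after ADD R7, 4: R7=208+4=212
after ADD R4, 1: R4=6+1=7
CMP R4, 7  (cmp 7,7)
JLT L1: not taken
after SUB R1, 7: R1=6-7=-1
halt.
Total executed instructions: 29.

29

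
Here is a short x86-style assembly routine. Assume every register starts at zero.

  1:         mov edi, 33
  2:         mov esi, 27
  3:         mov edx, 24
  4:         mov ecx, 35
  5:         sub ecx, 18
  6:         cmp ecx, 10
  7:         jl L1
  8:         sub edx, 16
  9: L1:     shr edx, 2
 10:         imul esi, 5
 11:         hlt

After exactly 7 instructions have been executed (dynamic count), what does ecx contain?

mov edi, 33 → edi=33
mov esi, 27 → esi=27
mov edx, 24 → edx=24
mov ecx, 35 → ecx=35
sub ecx, 18 → ecx=35-18=17
cmp ecx, 10  (cmp 17,10)
jl L1: not taken
After step 7: ecx = 17.

17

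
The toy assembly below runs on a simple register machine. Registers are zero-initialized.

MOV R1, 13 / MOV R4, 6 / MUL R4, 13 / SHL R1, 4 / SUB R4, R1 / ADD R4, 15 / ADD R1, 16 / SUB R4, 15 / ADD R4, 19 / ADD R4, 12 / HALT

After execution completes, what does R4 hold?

MOV R1, 13 → R1=13
MOV R4, 6 → R4=6
MUL R4, 13 → R4=6*13=78
SHL R1, 4 → R1=13<<4=208
SUB R4, R1 → R4=78-208=-130
ADD R4, 15 → R4=(-130)+15=-115
ADD R1, 16 → R1=208+16=224
SUB R4, 15 → R4=(-115)-15=-130
ADD R4, 19 → R4=(-130)+19=-111
ADD R4, 12 → R4=(-111)+12=-99
halt.

-99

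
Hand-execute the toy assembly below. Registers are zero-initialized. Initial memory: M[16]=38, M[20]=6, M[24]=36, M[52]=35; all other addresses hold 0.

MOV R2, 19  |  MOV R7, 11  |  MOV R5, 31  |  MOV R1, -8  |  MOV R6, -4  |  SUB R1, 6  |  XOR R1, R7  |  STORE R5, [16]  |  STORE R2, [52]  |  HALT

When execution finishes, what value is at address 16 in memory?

R2=19
R7=11
R5=31
R1=-8
R6=-4
R1=(-8)-6=-14
R1=(-14)^11=-7
STORE R5, [16] → M[16]=31
STORE R2, [52] → M[52]=19
halt.

31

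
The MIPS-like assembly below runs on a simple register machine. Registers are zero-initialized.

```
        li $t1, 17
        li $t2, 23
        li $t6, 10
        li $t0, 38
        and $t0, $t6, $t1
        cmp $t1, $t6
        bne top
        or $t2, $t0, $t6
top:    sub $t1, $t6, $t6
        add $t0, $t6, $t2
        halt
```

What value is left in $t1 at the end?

0

after li $t1, 17: $t1=17
after li $t2, 23: $t2=23
after li $t6, 10: $t6=10
after li $t0, 38: $t0=38
after and $t0, $t6, $t1: $t0=10&17=0
cmp $t1, $t6  (cmp 17,10)
bne top: taken
after sub $t1, $t6, $t6: $t1=10-10=0
after add $t0, $t6, $t2: $t0=10+23=33
halt.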